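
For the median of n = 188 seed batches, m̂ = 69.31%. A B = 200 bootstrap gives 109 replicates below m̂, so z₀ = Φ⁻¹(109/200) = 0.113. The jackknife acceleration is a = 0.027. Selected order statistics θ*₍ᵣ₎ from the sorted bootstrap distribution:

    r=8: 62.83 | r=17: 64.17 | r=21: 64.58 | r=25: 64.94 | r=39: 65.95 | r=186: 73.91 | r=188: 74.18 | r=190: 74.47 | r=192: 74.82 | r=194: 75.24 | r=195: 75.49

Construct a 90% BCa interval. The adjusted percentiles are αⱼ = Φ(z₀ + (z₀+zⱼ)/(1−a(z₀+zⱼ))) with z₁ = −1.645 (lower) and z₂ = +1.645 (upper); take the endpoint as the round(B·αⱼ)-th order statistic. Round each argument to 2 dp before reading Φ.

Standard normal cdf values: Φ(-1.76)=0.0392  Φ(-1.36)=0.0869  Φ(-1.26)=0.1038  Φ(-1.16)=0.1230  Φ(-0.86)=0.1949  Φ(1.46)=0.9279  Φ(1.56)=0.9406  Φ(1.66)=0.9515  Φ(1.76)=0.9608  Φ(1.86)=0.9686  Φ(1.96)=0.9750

(64.17, 75.49)

Lower: z₀ + z₁ = 0.113 + (-1.645) = -1.532; 1 − a(z₀+z₁) = 1 − (0.027)(-1.532) = 1.0414; argument = 0.113 + (-1.532)/1.0414 = -1.3581 → -1.36.
α₁ = Φ(-1.36) = 0.0869; rank = round(200 × 0.0869) = 17; θ*₍17₎ = 64.17.
Upper: z₀ + z₂ = 1.758; 1 − a(z₀+z₂) = 0.9525; argument = 1.9586 → 1.96; α₂ = 0.9750; rank = 195; θ*₍195₎ = 75.49.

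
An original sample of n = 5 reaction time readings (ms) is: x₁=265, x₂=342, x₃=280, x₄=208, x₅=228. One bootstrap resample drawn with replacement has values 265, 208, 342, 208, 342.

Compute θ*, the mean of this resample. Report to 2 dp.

θ* = 273.00

Mean = (265 + 208 + 342 + 208 + 342) / 5 = 1365.0 / 5 = 273.00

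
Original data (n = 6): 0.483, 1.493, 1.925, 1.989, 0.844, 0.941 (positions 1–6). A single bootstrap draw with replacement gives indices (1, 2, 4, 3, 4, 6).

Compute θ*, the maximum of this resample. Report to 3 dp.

θ* = 1.989

Resample values: 0.483, 1.493, 1.989, 1.925, 1.989, 0.941.
Maximum = 1.989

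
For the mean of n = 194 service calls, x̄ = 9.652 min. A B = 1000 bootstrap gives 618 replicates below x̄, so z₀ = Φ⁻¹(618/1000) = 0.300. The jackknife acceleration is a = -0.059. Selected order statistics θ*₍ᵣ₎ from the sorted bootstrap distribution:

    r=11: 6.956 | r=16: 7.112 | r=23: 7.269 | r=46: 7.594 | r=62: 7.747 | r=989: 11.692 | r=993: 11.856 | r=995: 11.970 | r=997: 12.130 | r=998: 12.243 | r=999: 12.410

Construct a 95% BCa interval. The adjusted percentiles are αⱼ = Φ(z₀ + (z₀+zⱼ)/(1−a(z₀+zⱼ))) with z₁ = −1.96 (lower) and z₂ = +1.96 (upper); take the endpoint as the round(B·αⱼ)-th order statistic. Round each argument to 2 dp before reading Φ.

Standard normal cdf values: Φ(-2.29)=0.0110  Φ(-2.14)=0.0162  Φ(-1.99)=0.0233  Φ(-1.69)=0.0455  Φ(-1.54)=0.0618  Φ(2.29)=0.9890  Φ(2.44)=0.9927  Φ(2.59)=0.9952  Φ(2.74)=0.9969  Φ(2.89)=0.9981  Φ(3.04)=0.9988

Lower: z₀ + z₁ = 0.300 + (-1.960) = -1.660; 1 − a(z₀+z₁) = 1 − (-0.059)(-1.660) = 0.9021; argument = 0.300 + (-1.660)/0.9021 = -1.5402 → -1.54.
α₁ = Φ(-1.54) = 0.0618; rank = round(1000 × 0.0618) = 62; θ*₍62₎ = 7.747.
Upper: z₀ + z₂ = 2.260; 1 − a(z₀+z₂) = 1.1333; argument = 2.2941 → 2.29; α₂ = 0.9890; rank = 989; θ*₍989₎ = 11.692.

(7.747, 11.692)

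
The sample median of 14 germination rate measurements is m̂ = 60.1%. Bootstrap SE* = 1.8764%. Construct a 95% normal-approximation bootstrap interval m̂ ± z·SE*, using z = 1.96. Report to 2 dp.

Margin = 1.96 × 1.8764 = 3.678
Interval: 60.1 ± 3.678

(56.42, 63.78)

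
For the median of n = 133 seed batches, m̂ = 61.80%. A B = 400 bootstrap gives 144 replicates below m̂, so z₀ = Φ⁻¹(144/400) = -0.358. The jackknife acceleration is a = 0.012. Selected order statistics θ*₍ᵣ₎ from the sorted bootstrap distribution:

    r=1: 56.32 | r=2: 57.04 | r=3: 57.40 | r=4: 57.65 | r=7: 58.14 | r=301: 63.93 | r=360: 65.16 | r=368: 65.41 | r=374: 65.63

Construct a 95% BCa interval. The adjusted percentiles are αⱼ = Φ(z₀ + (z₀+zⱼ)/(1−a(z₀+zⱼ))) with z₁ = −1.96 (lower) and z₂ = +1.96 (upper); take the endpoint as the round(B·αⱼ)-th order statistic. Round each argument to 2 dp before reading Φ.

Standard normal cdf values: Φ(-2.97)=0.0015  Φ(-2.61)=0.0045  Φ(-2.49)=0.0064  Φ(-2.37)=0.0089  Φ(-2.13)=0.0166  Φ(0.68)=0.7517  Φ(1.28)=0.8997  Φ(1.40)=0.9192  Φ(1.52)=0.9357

(57.04, 65.16)

Lower: z₀ + z₁ = -0.358 + (-1.960) = -2.318; 1 − a(z₀+z₁) = 1 − (0.012)(-2.318) = 1.0278; argument = -0.358 + (-2.318)/1.0278 = -2.6133 → -2.61.
α₁ = Φ(-2.61) = 0.0045; rank = round(400 × 0.0045) = 2; θ*₍2₎ = 57.04.
Upper: z₀ + z₂ = 1.602; 1 − a(z₀+z₂) = 0.9808; argument = 1.2754 → 1.28; α₂ = 0.8997; rank = 360; θ*₍360₎ = 65.16.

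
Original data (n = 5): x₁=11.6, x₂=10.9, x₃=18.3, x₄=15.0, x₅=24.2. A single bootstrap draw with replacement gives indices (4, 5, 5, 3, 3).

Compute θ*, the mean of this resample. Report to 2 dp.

θ* = 20.00

Resample values: 15.0, 24.2, 24.2, 18.3, 18.3.
Mean = (15.0 + 24.2 + 24.2 + 18.3 + 18.3) / 5 = 100.00 / 5 = 20.00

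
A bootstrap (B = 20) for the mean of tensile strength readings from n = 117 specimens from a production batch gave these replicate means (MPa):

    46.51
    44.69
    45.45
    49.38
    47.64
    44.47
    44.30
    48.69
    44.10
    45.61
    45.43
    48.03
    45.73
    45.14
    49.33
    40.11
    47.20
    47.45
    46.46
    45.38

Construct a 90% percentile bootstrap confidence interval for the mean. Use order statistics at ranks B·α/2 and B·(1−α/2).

Sorted replicates: 40.11, 44.10, 44.30, 44.47, 44.69, 45.14, 45.38, 45.43, 45.45, 45.61, 45.73, 46.46, 46.51, 47.20, 47.45, 47.64, 48.03, 48.69, 49.33, 49.38
α = 0.10; lower rank = 20 × 0.050 = 1; upper rank = 20 × 0.950 = 19.
The 1st smallest replicate is 40.11; the 19th is 49.33.

(40.11, 49.33)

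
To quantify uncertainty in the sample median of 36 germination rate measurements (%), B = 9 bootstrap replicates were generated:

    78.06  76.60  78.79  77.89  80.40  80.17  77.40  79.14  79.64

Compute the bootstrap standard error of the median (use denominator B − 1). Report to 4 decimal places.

Bootstrap SE is the standard deviation of the 9 replicate medians.
Mean of replicates: (78.06 + 76.60 + 78.79 + 77.89 + 80.40 + 80.17 + 77.40 + 79.14 + 79.64) / 9 = 708.09000 / 9 = 78.67667
Sum of squared deviations: (−0.61667)² + (−2.07667)² + (+0.11333)² + (−0.78667)² + (+1.72333)² + (+1.49333)² + (−1.27667)² + (+0.46333)² + (+0.96333)² = 13.29700
Variance = 13.29700 / 8 = 1.66213
SE* = √1.66213

SE* = 1.2892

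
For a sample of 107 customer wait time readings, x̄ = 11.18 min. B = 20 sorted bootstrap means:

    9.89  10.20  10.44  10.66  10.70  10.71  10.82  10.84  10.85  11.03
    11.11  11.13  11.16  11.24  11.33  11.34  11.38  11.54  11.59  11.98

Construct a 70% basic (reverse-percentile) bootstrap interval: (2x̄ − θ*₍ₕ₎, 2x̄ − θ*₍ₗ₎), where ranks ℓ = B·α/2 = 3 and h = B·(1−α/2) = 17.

Percentile endpoints at ranks 3 and 17: θ*₍3₎ = 10.44, θ*₍17₎ = 11.38.
Basic interval reflects these around x̄:
  lower = 2 × 11.18 − 11.38 = 10.98
  upper = 2 × 11.18 − 10.44 = 11.92

(10.98, 11.92)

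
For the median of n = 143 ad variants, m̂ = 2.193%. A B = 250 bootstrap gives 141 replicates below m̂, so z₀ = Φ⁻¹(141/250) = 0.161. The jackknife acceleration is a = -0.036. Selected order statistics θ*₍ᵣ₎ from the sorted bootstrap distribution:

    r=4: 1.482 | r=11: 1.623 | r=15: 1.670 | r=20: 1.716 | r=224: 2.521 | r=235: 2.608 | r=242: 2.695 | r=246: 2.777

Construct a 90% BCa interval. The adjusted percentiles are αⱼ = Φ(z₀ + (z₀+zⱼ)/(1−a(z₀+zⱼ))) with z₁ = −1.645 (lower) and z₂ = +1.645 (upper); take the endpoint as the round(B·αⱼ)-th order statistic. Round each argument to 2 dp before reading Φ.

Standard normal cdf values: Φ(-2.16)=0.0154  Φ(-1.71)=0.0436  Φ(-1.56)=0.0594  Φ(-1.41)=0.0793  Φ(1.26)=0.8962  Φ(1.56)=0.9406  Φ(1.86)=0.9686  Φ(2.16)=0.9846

(1.716, 2.695)

Lower: z₀ + z₁ = 0.161 + (-1.645) = -1.484; 1 − a(z₀+z₁) = 1 − (-0.036)(-1.484) = 0.9466; argument = 0.161 + (-1.484)/0.9466 = -1.4068 → -1.41.
α₁ = Φ(-1.41) = 0.0793; rank = round(250 × 0.0793) = 20; θ*₍20₎ = 1.716.
Upper: z₀ + z₂ = 1.806; 1 − a(z₀+z₂) = 1.0650; argument = 1.8567 → 1.86; α₂ = 0.9686; rank = 242; θ*₍242₎ = 2.695.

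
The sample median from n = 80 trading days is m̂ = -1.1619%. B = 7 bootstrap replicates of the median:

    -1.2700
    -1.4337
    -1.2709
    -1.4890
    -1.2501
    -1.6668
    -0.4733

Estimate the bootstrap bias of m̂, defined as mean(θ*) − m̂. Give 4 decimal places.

bias = −0.1029

mean(θ*) = ((-1.2700) + (-1.4337) + (-1.2709) + (-1.4890) + (-1.2501) + (-1.6668) + (-0.4733)) / 7 = -1.26483
bias = -1.26483 − -1.1619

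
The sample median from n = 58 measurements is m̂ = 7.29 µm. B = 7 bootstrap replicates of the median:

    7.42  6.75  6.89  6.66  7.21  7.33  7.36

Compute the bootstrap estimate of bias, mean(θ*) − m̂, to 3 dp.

bias = −0.201

mean(θ*) = (7.42 + 6.75 + 6.89 + 6.66 + 7.21 + 7.33 + 7.36) / 7 = 7.0886
bias = 7.0886 − 7.29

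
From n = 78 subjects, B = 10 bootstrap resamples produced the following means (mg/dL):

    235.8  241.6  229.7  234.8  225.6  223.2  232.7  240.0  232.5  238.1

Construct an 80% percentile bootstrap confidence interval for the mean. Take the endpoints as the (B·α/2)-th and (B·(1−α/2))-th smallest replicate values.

(223.2, 240.0)

Sorted replicates: 223.2, 225.6, 229.7, 232.5, 232.7, 234.8, 235.8, 238.1, 240.0, 241.6
α = 0.20; lower rank = 10 × 0.100 = 1; upper rank = 10 × 0.900 = 9.
The 1st smallest replicate is 223.2; the 9th is 240.0.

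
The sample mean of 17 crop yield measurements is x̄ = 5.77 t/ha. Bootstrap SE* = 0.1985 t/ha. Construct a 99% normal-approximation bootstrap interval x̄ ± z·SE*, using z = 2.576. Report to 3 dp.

Margin = 2.576 × 0.1985 = 0.5113
Interval: 5.77 ± 0.5113

(5.259, 6.281)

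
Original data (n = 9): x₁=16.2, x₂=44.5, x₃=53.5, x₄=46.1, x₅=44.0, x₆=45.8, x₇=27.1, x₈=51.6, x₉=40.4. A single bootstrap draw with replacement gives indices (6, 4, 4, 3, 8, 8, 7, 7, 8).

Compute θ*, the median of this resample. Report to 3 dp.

Resample values: 45.8, 46.1, 46.1, 53.5, 51.6, 51.6, 27.1, 27.1, 51.6.
Sorted: 27.1, 27.1, 45.8, 46.1, 46.1, 51.6, 51.6, 51.6, 53.5
Median = middle value = 46.100

θ* = 46.100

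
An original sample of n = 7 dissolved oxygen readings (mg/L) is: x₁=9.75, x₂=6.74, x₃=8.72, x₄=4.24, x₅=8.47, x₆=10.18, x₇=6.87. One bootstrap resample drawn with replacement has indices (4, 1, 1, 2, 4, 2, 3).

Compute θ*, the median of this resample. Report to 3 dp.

Resample values: 4.24, 9.75, 9.75, 6.74, 4.24, 6.74, 8.72.
Sorted: 4.24, 4.24, 6.74, 6.74, 8.72, 9.75, 9.75
Median = middle value = 6.740

θ* = 6.740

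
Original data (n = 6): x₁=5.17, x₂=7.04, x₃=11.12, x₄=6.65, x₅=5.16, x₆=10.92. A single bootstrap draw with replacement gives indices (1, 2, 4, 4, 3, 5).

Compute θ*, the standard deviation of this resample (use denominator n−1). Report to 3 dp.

θ* = 2.189

Resample values: 5.17, 7.04, 6.65, 6.65, 11.12, 5.16.
Mean = 6.9650; sum of squared deviations = 23.9481
s² = 23.9481 / 5 = 4.7896
s = √4.7896 = 2.189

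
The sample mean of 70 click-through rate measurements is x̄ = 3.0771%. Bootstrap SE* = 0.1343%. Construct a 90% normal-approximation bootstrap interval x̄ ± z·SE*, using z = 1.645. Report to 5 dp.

Margin = 1.645 × 0.1343 = 0.220923
Interval: 3.0771 ± 0.220923

(2.85618, 3.29802)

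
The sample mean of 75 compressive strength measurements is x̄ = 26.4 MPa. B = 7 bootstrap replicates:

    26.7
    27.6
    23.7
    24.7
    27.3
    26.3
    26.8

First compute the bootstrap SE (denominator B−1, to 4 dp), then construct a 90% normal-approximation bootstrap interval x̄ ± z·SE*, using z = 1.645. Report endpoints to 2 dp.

(24.05, 28.75)

Mean of replicates = 26.1571; sum of squared deviations = 12.2771; SE* = √(12.2771/6) = 1.4305
Margin = 1.645 × 1.4305 = 2.353
Interval: 26.4 ± 2.353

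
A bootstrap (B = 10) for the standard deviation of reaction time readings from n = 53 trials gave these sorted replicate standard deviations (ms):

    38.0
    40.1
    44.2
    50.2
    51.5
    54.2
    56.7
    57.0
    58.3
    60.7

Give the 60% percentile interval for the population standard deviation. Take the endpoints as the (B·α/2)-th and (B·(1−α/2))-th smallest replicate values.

α = 0.40; lower rank = 10 × 0.200 = 2; upper rank = 10 × 0.800 = 8.
The 2nd smallest replicate is 40.1; the 8th is 57.0.

(40.1, 57.0)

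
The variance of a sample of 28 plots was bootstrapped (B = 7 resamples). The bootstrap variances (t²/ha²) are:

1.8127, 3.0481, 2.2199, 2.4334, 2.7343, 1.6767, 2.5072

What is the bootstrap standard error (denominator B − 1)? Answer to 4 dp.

Bootstrap SE is the standard deviation of the 7 replicate variances.
Mean of replicates: (1.8127 + 3.0481 + 2.2199 + 2.4334 + 2.7343 + 1.6767 + 2.5072) / 7 = 16.43230 / 7 = 2.34747
Sum of squared deviations: (−0.53477)² + (+0.70063)² + (−0.12757)² + (+0.08593)² + (+0.38683)² + (−0.67077)² + (+0.15973)² = 1.42560
Variance = 1.42560 / 6 = 0.23760
SE* = √0.23760

SE* = 0.4874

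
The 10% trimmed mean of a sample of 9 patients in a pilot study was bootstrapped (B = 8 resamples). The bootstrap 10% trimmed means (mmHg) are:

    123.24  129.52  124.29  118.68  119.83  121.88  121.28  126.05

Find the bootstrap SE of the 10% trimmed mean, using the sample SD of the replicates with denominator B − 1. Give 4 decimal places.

SE* = 3.5129

Bootstrap SE is the standard deviation of the 8 replicate 10% trimmed means.
Mean of replicates: (123.24 + 129.52 + 124.29 + 118.68 + 119.83 + 121.88 + 121.28 + 126.05) / 8 = 984.77000 / 8 = 123.09625
Sum of squared deviations: (+0.14375)² + (+6.42375)² + (+1.19375)² + (−4.41625)² + (−3.26625)² + (−1.21625)² + (−1.81625)² + (+2.95375)² = 86.38459
Variance = 86.38459 / 7 = 12.34066
SE* = √12.34066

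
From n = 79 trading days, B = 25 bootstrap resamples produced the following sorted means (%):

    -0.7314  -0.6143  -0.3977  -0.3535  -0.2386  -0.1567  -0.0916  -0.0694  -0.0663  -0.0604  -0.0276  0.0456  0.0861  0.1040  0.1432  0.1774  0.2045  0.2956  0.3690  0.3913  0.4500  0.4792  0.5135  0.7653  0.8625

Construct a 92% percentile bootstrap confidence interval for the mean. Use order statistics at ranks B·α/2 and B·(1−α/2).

(-0.7314, 0.7653)

α = 0.08; lower rank = 25 × 0.040 = 1; upper rank = 25 × 0.960 = 24.
The 1st smallest replicate is -0.7314; the 24th is 0.7653.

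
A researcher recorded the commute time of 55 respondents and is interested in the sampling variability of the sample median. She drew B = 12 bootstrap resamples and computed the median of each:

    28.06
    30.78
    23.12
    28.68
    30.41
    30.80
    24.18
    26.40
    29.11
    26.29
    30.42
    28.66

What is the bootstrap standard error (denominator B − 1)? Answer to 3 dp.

Bootstrap SE is the standard deviation of the 12 replicate medians.
Mean of replicates: (28.06 + 30.78 + 23.12 + 28.68 + 30.41 + 30.80 + 24.18 + 26.40 + 29.11 + 26.29 + 30.42 + 28.66) / 12 = 336.9100 / 12 = 28.0758
Sum of squared deviations: (−0.0158)² + (+2.7042)² + (−4.9558)² + (+0.6042)² + (+2.3342)² + (+2.7242)² + (−3.8958)² + (−1.6758)² + (+1.0342)² + (−1.7858)² + (+2.3442)² + (+0.5842)² = 73.1885
Variance = 73.1885 / 11 = 6.6535
SE* = √6.6535

SE* = 2.579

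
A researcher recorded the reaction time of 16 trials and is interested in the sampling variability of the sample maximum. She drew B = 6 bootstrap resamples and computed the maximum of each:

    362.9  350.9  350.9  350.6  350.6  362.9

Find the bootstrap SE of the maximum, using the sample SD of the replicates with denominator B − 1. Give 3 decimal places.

Bootstrap SE is the standard deviation of the 6 replicate maximums.
Mean of replicates: (362.9 + 350.9 + 350.9 + 350.6 + 350.6 + 362.9) / 6 = 2128.8000 / 6 = 354.8000
Sum of squared deviations: (+8.1000)² + (−3.9000)² + (−3.9000)² + (−4.2000)² + (−4.2000)² + (+8.1000)² = 196.9200
Variance = 196.9200 / 5 = 39.3840
SE* = √39.3840

SE* = 6.276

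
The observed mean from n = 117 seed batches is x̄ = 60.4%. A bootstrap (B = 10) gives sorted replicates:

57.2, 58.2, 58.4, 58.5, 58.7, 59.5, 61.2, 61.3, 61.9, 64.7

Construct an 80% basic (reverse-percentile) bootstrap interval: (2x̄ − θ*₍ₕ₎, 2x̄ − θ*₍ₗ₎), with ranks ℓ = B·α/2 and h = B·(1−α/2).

Percentile endpoints at ranks 1 and 9: θ*₍1₎ = 57.2, θ*₍9₎ = 61.9.
Basic interval reflects these around x̄:
  lower = 2 × 60.4 − 61.9 = 58.9
  upper = 2 × 60.4 − 57.2 = 63.6

(58.9, 63.6)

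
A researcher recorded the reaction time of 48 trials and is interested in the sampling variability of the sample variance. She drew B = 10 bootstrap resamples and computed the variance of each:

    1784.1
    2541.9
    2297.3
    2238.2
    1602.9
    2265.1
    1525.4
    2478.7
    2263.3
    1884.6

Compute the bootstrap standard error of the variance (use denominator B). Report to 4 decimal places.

SE* = 342.4471

Bootstrap SE is the standard deviation of the 10 replicate variances.
Mean of replicates: (1784.1 + 2541.9 + 2297.3 + 2238.2 + 1602.9 + 2265.1 + 1525.4 + 2478.7 + 2263.3 + 1884.6) / 10 = 20881.50000 / 10 = 2088.15000
Sum of squared deviations: (−304.05000)² + (+453.75000)² + (+209.15000)² + (+150.05000)² + (−485.25000)² + (+176.95000)² + (−562.75000)² + (+390.55000)² + (+175.15000)² + (−203.55000)² = 1172700.04500
Variance = 1172700.04500 / 10 = 117270.00450
SE* = √117270.00450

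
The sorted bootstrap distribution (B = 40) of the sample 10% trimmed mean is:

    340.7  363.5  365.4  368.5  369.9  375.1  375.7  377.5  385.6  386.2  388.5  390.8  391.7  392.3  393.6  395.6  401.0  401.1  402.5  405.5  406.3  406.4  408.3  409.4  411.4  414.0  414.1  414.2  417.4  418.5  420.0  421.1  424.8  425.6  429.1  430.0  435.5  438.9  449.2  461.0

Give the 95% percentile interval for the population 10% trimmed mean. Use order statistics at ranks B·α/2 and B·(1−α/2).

(340.7, 449.2)

α = 0.05; lower rank = 40 × 0.025 = 1; upper rank = 40 × 0.975 = 39.
The 1st smallest replicate is 340.7; the 39th is 449.2.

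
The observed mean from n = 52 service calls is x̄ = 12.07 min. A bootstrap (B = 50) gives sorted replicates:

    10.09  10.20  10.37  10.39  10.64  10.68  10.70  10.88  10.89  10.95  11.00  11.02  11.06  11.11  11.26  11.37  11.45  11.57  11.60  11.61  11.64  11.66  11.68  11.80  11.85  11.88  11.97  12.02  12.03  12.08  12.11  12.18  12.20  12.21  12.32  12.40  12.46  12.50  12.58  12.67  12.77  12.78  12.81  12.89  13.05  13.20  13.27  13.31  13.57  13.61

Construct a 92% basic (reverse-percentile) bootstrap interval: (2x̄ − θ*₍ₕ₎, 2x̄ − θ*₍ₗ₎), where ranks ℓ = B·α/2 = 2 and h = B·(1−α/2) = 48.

Percentile endpoints at ranks 2 and 48: θ*₍2₎ = 10.20, θ*₍48₎ = 13.31.
Basic interval reflects these around x̄:
  lower = 2 × 12.07 − 13.31 = 10.83
  upper = 2 × 12.07 − 10.20 = 13.94

(10.83, 13.94)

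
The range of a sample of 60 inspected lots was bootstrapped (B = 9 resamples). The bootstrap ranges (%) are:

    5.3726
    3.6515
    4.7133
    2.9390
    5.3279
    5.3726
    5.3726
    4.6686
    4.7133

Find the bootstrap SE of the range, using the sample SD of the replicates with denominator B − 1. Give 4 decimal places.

Bootstrap SE is the standard deviation of the 9 replicate ranges.
Mean of replicates: (5.3726 + 3.6515 + 4.7133 + 2.9390 + 5.3279 + 5.3726 + 5.3726 + 4.6686 + 4.7133) / 9 = 42.13140 / 9 = 4.68127
Sum of squared deviations: (+0.69133)² + (−1.02977)² + (+0.03203)² + (−1.74227)² + (+0.64663)² + (+0.69133)² + (+0.69133)² + (−0.01267)² + (+0.03203)² = 5.95009
Variance = 5.95009 / 8 = 0.74376
SE* = √0.74376

SE* = 0.8624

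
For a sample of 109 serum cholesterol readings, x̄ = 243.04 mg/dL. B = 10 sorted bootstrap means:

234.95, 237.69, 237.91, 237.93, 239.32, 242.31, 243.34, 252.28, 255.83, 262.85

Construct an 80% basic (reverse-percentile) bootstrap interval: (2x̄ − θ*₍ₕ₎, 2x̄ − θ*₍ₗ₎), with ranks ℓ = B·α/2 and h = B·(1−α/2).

Percentile endpoints at ranks 1 and 9: θ*₍1₎ = 234.95, θ*₍9₎ = 255.83.
Basic interval reflects these around x̄:
  lower = 2 × 243.04 − 255.83 = 230.25
  upper = 2 × 243.04 − 234.95 = 251.13

(230.25, 251.13)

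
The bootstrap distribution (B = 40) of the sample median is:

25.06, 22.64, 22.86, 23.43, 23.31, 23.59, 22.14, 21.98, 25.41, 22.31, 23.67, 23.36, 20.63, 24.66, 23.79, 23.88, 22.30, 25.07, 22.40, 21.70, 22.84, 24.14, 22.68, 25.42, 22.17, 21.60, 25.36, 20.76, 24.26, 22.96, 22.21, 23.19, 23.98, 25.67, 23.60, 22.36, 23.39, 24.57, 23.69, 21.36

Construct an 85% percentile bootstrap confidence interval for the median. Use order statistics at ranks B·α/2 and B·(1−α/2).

Sorted replicates: 20.63, 20.76, 21.36, 21.60, 21.70, 21.98, 22.14, 22.17, 22.21, 22.30, 22.31, 22.36, 22.40, 22.64, 22.68, 22.84, 22.86, 22.96, 23.19, 23.31, 23.36, 23.39, 23.43, 23.59, 23.60, 23.67, 23.69, 23.79, 23.88, 23.98, 24.14, 24.26, 24.57, 24.66, 25.06, 25.07, 25.36, 25.41, 25.42, 25.67
α = 0.15; lower rank = 40 × 0.075 = 3; upper rank = 40 × 0.925 = 37.
The 3rd smallest replicate is 21.36; the 37th is 25.36.

(21.36, 25.36)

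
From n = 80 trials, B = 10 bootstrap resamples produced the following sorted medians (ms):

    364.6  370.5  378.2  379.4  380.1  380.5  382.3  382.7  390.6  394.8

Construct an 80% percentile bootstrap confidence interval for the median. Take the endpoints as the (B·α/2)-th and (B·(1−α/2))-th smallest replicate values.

(364.6, 390.6)

α = 0.20; lower rank = 10 × 0.100 = 1; upper rank = 10 × 0.900 = 9.
The 1st smallest replicate is 364.6; the 9th is 390.6.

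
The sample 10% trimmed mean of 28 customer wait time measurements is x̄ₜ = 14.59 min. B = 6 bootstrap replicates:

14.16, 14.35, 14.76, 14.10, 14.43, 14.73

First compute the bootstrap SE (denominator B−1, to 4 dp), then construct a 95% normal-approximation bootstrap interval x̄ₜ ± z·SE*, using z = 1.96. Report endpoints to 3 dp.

(14.045, 15.135)

Mean of replicates = 14.4217; sum of squared deviations = 0.3867; SE* = √(0.3867/5) = 0.2781
Margin = 1.96 × 0.2781 = 0.5451
Interval: 14.59 ± 0.5451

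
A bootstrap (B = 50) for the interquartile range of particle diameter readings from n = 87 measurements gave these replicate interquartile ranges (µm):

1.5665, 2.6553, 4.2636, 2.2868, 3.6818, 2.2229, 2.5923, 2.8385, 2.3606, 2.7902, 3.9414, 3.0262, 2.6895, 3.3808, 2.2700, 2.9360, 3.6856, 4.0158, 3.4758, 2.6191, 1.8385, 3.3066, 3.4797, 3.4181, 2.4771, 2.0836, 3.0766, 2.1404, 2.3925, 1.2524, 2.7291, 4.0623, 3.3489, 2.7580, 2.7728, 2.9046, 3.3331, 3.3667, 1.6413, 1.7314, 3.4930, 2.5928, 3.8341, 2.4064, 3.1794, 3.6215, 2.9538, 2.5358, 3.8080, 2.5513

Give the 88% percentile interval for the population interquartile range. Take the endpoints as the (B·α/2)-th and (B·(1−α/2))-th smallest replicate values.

Sorted replicates: 1.2524, 1.5665, 1.6413, 1.7314, 1.8385, 2.0836, 2.1404, 2.2229, 2.2700, 2.2868, 2.3606, 2.3925, 2.4064, 2.4771, 2.5358, 2.5513, 2.5923, 2.5928, 2.6191, 2.6553, 2.6895, 2.7291, 2.7580, 2.7728, 2.7902, 2.8385, 2.9046, 2.9360, 2.9538, 3.0262, 3.0766, 3.1794, 3.3066, 3.3331, 3.3489, 3.3667, 3.3808, 3.4181, 3.4758, 3.4797, 3.4930, 3.6215, 3.6818, 3.6856, 3.8080, 3.8341, 3.9414, 4.0158, 4.0623, 4.2636
α = 0.12; lower rank = 50 × 0.060 = 3; upper rank = 50 × 0.940 = 47.
The 3rd smallest replicate is 1.6413; the 47th is 3.9414.

(1.6413, 3.9414)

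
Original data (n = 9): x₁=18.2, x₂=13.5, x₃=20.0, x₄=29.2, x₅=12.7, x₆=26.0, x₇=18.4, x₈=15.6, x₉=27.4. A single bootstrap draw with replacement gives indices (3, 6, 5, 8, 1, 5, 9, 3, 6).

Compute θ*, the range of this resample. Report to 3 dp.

θ* = 14.700

Resample values: 20.0, 26.0, 12.7, 15.6, 18.2, 12.7, 27.4, 20.0, 26.0.
Range = 27.4 − 12.7 = 14.700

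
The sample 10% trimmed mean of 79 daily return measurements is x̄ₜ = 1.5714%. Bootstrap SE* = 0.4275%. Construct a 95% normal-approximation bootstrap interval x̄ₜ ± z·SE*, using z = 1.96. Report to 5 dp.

Margin = 1.96 × 0.4275 = 0.837900
Interval: 1.5714 ± 0.837900

(0.73350, 2.40930)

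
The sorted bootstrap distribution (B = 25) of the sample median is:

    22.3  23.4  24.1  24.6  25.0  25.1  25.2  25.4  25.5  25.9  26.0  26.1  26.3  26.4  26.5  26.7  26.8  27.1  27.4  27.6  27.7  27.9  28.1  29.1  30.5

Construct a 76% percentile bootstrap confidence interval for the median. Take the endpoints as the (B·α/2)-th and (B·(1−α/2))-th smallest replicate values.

α = 0.24; lower rank = 25 × 0.120 = 3; upper rank = 25 × 0.880 = 22.
The 3rd smallest replicate is 24.1; the 22nd is 27.9.

(24.1, 27.9)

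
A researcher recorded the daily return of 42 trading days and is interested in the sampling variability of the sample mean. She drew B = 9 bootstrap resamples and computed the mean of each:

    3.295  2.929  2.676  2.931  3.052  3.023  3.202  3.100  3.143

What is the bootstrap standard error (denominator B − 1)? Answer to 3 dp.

Bootstrap SE is the standard deviation of the 9 replicate means.
Mean of replicates: (3.295 + 2.929 + 2.676 + 2.931 + 3.052 + 3.023 + 3.202 + 3.100 + 3.143) / 9 = 27.3510 / 9 = 3.0390
Sum of squared deviations: (+0.2560)² + (−0.1100)² + (−0.3630)² + (−0.1080)² + (+0.0130)² + (−0.0160)² + (+0.1630)² + (+0.0610)² + (+0.1040)² = 0.2626
Variance = 0.2626 / 8 = 0.0328
SE* = √0.0328

SE* = 0.181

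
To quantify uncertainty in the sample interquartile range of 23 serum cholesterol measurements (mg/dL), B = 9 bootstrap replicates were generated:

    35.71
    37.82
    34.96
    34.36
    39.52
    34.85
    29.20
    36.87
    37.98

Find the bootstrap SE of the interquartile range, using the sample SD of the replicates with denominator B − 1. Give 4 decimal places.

SE* = 2.9785

Bootstrap SE is the standard deviation of the 9 replicate interquartile ranges.
Mean of replicates: (35.71 + 37.82 + 34.96 + 34.36 + 39.52 + 34.85 + 29.20 + 36.87 + 37.98) / 9 = 321.27000 / 9 = 35.69667
Sum of squared deviations: (+0.01333)² + (+2.12333)² + (−0.73667)² + (−1.33667)² + (+3.82333)² + (−0.84667)² + (−6.49667)² + (+1.17333)² + (+2.28333)² = 70.96980
Variance = 70.96980 / 8 = 8.87123
SE* = √8.87123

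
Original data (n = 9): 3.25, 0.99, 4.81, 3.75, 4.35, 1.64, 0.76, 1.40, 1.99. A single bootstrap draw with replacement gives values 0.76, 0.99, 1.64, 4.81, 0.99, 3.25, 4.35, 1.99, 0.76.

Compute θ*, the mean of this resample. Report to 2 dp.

Mean = (0.76 + 0.99 + 1.64 + 4.81 + 0.99 + 3.25 + 4.35 + 1.99 + 0.76) / 9 = 19.540 / 9 = 2.17

θ* = 2.17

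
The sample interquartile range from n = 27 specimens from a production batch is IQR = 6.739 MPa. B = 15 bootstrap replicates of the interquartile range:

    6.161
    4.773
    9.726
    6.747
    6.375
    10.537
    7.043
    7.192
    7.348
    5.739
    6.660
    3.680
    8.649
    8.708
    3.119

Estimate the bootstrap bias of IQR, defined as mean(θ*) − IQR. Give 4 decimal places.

bias = +0.0915

mean(θ*) = (6.161 + 4.773 + 9.726 + 6.747 + 6.375 + 10.537 + 7.043 + 7.192 + 7.348 + 5.739 + 6.660 + 3.680 + 8.649 + 8.708 + 3.119) / 15 = 6.83047
bias = 6.83047 − 6.739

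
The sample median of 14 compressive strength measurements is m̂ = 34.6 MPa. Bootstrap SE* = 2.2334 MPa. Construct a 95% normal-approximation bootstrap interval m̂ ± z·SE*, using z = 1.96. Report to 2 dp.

Margin = 1.96 × 2.2334 = 4.377
Interval: 34.6 ± 4.377

(30.22, 38.98)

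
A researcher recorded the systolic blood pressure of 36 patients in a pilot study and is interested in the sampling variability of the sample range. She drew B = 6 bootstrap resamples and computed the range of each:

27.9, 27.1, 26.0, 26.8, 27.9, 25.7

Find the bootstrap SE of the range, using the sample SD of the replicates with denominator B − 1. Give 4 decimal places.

SE* = 0.9274

Bootstrap SE is the standard deviation of the 6 replicate ranges.
Mean of replicates: (27.9 + 27.1 + 26.0 + 26.8 + 27.9 + 25.7) / 6 = 161.40000 / 6 = 26.90000
Sum of squared deviations: (+1.00000)² + (+0.20000)² + (−0.90000)² + (−0.10000)² + (+1.00000)² + (−1.20000)² = 4.30000
Variance = 4.30000 / 5 = 0.86000
SE* = √0.86000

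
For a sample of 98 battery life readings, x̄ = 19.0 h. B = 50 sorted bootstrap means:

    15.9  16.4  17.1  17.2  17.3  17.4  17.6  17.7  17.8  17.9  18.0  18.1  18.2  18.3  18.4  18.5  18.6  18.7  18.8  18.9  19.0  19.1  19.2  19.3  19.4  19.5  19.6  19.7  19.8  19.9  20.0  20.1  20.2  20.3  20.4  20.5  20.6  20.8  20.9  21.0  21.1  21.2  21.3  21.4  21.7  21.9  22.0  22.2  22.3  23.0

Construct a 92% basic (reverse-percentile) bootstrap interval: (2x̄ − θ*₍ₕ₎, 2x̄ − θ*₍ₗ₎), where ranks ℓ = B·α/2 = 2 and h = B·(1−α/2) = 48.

Percentile endpoints at ranks 2 and 48: θ*₍2₎ = 16.4, θ*₍48₎ = 22.2.
Basic interval reflects these around x̄:
  lower = 2 × 19.0 − 22.2 = 15.8
  upper = 2 × 19.0 − 16.4 = 21.6

(15.8, 21.6)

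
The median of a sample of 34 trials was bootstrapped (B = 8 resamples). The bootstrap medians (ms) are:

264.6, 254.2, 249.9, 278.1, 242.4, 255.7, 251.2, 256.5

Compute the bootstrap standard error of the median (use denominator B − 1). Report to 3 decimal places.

Bootstrap SE is the standard deviation of the 8 replicate medians.
Mean of replicates: (264.6 + 254.2 + 249.9 + 278.1 + 242.4 + 255.7 + 251.2 + 256.5) / 8 = 2052.6000 / 8 = 256.5750
Sum of squared deviations: (+8.0250)² + (−2.3750)² + (−6.6750)² + (+21.5250)² + (−14.1750)² + (−0.8750)² + (−5.3750)² + (−0.0750)² = 808.5150
Variance = 808.5150 / 7 = 115.5021
SE* = √115.5021

SE* = 10.747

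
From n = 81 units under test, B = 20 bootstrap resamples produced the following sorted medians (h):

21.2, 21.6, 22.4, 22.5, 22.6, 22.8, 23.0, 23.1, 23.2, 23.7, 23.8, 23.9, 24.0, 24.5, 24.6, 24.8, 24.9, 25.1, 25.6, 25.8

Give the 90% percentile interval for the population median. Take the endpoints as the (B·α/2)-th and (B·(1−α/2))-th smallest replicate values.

(21.2, 25.6)

α = 0.10; lower rank = 20 × 0.050 = 1; upper rank = 20 × 0.950 = 19.
The 1st smallest replicate is 21.2; the 19th is 25.6.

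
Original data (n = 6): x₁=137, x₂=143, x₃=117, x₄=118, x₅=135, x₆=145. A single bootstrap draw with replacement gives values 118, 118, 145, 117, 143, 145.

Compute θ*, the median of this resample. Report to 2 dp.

θ* = 130.50

Sorted: 117, 118, 118, 143, 145, 145
Median = average of the two middle values = 130.50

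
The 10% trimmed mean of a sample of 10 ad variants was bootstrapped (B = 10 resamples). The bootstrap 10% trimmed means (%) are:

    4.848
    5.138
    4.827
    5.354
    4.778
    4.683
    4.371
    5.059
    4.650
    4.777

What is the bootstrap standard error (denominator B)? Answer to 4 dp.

SE* = 0.2625

Bootstrap SE is the standard deviation of the 10 replicate 10% trimmed means.
Mean of replicates: (4.848 + 5.138 + 4.827 + 5.354 + 4.778 + 4.683 + 4.371 + 5.059 + 4.650 + 4.777) / 10 = 48.48500 / 10 = 4.84850
Sum of squared deviations: (−0.00050)² + (+0.28950)² + (−0.02150)² + (+0.50550)² + (−0.07050)² + (−0.16550)² + (−0.47750)² + (+0.21050)² + (−0.19850)² + (−0.07150)² = 0.68899
Variance = 0.68899 / 10 = 0.06890
SE* = √0.06890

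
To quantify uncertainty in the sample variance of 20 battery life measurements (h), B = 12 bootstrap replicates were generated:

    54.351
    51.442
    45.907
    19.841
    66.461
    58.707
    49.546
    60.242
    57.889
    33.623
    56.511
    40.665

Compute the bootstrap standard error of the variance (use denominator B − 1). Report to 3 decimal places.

SE* = 12.994

Bootstrap SE is the standard deviation of the 12 replicate variances.
Mean of replicates: (54.351 + 51.442 + 45.907 + 19.841 + 66.461 + 58.707 + 49.546 + 60.242 + 57.889 + 33.623 + 56.511 + 40.665) / 12 = 595.1850 / 12 = 49.5987
Sum of squared deviations: (+4.7523)² + (+1.8433)² + (−3.6917)² + (−29.7577)² + (+16.8623)² + (+9.1083)² + (−0.0527)² + (+10.6433)² + (+8.2903)² + (−15.9757)² + (+6.9123)² + (−8.9337)² = 1857.2553
Variance = 1857.2553 / 11 = 168.8414
SE* = √168.8414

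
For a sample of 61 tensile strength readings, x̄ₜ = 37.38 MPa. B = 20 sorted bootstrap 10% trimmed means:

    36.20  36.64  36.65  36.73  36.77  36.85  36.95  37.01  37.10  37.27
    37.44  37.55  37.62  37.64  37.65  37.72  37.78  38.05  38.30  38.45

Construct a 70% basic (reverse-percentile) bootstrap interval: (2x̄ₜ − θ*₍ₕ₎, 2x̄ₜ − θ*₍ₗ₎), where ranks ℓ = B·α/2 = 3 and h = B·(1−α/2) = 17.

(36.98, 38.11)

Percentile endpoints at ranks 3 and 17: θ*₍3₎ = 36.65, θ*₍17₎ = 37.78.
Basic interval reflects these around x̄ₜ:
  lower = 2 × 37.38 − 37.78 = 36.98
  upper = 2 × 37.38 − 36.65 = 38.11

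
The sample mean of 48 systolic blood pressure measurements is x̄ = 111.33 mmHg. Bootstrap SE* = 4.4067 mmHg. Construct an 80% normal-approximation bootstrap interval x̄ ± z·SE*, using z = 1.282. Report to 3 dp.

(105.681, 116.979)

Margin = 1.282 × 4.4067 = 5.6494
Interval: 111.33 ± 5.6494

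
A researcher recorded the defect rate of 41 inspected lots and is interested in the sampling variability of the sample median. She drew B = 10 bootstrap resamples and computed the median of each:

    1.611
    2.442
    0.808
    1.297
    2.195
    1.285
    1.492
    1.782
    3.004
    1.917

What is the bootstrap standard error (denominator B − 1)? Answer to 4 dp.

SE* = 0.6379

Bootstrap SE is the standard deviation of the 10 replicate medians.
Mean of replicates: (1.611 + 2.442 + 0.808 + 1.297 + 2.195 + 1.285 + 1.492 + 1.782 + 3.004 + 1.917) / 10 = 17.83300 / 10 = 1.78330
Sum of squared deviations: (−0.17230)² + (+0.65870)² + (−0.97530)² + (−0.48630)² + (+0.41170)² + (−0.49830)² + (−0.29130)² + (−0.00130)² + (+1.22070)² + (+0.13370)² = 3.66191
Variance = 3.66191 / 9 = 0.40688
SE* = √0.40688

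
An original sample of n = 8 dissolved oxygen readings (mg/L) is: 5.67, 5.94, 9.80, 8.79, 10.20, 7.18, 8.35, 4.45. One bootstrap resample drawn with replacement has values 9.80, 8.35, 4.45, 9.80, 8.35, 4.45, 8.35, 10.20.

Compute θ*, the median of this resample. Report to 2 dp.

θ* = 8.35

Sorted: 4.45, 4.45, 8.35, 8.35, 8.35, 9.80, 9.80, 10.20
Median = average of the two middle values = 8.35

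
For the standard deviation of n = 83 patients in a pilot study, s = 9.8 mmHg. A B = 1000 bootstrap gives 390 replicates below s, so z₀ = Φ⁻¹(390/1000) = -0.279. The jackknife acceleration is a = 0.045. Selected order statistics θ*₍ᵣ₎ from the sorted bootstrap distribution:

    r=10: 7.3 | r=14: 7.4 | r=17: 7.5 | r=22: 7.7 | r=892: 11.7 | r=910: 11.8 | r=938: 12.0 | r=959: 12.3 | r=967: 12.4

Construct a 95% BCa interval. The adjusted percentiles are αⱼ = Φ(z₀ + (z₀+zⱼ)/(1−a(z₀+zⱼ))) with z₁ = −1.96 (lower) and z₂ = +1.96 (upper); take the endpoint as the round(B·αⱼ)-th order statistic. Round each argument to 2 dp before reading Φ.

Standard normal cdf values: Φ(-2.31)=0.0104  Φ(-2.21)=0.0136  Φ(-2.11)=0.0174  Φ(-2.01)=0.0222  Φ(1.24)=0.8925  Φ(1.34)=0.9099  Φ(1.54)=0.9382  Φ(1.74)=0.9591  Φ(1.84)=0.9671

(7.3, 12.0)

Lower: z₀ + z₁ = -0.279 + (-1.960) = -2.239; 1 − a(z₀+z₁) = 1 − (0.045)(-2.239) = 1.1008; argument = -0.279 + (-2.239)/1.1008 = -2.3131 → -2.31.
α₁ = Φ(-2.31) = 0.0104; rank = round(1000 × 0.0104) = 10; θ*₍10₎ = 7.3.
Upper: z₀ + z₂ = 1.681; 1 − a(z₀+z₂) = 0.9244; argument = 1.5396 → 1.54; α₂ = 0.9382; rank = 938; θ*₍938₎ = 12.0.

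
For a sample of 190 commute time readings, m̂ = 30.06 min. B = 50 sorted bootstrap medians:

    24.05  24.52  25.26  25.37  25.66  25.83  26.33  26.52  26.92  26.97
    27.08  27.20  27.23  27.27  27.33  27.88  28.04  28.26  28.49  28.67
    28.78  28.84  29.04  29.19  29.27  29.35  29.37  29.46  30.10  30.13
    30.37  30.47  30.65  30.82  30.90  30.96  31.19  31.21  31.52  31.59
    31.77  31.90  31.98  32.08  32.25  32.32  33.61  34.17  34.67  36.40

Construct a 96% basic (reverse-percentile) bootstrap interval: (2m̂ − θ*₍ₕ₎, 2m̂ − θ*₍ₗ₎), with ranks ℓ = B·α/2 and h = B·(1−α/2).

Percentile endpoints at ranks 1 and 49: θ*₍1₎ = 24.05, θ*₍49₎ = 34.67.
Basic interval reflects these around m̂:
  lower = 2 × 30.06 − 34.67 = 25.45
  upper = 2 × 30.06 − 24.05 = 36.07

(25.45, 36.07)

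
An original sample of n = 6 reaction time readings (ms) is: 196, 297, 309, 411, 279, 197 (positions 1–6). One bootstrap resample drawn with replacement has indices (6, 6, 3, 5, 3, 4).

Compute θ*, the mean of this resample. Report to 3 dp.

θ* = 283.667

Resample values: 197, 197, 309, 279, 309, 411.
Mean = (197 + 197 + 309 + 279 + 309 + 411) / 6 = 1702.0 / 6 = 283.667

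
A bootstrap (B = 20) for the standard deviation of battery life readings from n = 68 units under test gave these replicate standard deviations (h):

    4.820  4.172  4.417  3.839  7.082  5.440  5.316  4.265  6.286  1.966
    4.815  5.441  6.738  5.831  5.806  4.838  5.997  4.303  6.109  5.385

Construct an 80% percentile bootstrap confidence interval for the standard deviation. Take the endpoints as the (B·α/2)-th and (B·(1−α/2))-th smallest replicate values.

Sorted replicates: 1.966, 3.839, 4.172, 4.265, 4.303, 4.417, 4.815, 4.820, 4.838, 5.316, 5.385, 5.440, 5.441, 5.806, 5.831, 5.997, 6.109, 6.286, 6.738, 7.082
α = 0.20; lower rank = 20 × 0.100 = 2; upper rank = 20 × 0.900 = 18.
The 2nd smallest replicate is 3.839; the 18th is 6.286.

(3.839, 6.286)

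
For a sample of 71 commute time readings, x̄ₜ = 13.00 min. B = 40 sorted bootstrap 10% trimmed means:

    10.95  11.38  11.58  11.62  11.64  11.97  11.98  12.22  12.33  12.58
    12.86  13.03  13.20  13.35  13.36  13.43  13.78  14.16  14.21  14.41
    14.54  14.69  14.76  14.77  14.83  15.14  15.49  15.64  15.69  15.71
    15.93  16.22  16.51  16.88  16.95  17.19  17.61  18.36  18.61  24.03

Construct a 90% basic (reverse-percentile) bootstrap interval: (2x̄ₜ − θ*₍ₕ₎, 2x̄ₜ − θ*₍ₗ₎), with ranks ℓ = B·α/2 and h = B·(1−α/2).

Percentile endpoints at ranks 2 and 38: θ*₍2₎ = 11.38, θ*₍38₎ = 18.36.
Basic interval reflects these around x̄ₜ:
  lower = 2 × 13.00 − 18.36 = 7.64
  upper = 2 × 13.00 − 11.38 = 14.62

(7.64, 14.62)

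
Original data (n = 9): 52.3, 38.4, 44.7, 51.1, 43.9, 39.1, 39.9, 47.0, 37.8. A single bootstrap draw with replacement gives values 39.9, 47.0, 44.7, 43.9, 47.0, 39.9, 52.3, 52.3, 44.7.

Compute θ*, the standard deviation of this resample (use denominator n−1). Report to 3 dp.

Mean = 45.7444; sum of squared deviations = 163.0022
s² = 163.0022 / 8 = 20.3753
s = √20.3753 = 4.514

θ* = 4.514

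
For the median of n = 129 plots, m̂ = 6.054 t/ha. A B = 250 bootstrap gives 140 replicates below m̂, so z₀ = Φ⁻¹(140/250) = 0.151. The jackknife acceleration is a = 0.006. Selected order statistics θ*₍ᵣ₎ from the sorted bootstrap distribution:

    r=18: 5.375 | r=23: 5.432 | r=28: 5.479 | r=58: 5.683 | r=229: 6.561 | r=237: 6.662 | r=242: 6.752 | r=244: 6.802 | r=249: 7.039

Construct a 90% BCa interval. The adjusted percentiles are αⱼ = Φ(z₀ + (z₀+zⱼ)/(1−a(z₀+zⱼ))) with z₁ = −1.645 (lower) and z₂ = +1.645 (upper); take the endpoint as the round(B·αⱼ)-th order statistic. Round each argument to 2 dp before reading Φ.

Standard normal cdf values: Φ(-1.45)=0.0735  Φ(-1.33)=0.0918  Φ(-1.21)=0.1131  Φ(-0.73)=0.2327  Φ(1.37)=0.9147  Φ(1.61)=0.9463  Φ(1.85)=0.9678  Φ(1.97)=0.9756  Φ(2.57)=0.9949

(5.432, 6.802)

Lower: z₀ + z₁ = 0.151 + (-1.645) = -1.494; 1 − a(z₀+z₁) = 1 − (0.006)(-1.494) = 1.0090; argument = 0.151 + (-1.494)/1.0090 = -1.3297 → -1.33.
α₁ = Φ(-1.33) = 0.0918; rank = round(250 × 0.0918) = 23; θ*₍23₎ = 5.432.
Upper: z₀ + z₂ = 1.796; 1 − a(z₀+z₂) = 0.9892; argument = 1.9666 → 1.97; α₂ = 0.9756; rank = 244; θ*₍244₎ = 6.802.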